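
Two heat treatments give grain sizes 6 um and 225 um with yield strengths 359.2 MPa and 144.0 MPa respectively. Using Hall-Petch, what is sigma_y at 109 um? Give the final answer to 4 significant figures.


sigma_y = sigma0 + k / sqrt(d)
1/sqrt(d1) = 1/sqrt(6e-06) = 408.248;  1/sqrt(d2) = 66.6667
k = (sigma1 - sigma2) / (1/sqrt(d1) - 1/sqrt(d2)) = (359.2 - 144.0) / (408.248 - 66.6667) = 0.63001 MPa*m^0.5
sigma0 = sigma1 - k/sqrt(d1) = 359.2 - 0.63001*408.248 = 101.999 MPa
sigma_y(d3) = 101.999 + 0.63001 / sqrt(1.09e-04) = 162.3 MPa


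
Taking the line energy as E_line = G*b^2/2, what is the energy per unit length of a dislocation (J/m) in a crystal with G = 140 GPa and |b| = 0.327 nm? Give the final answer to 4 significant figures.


E = G*b^2/2
b = 0.327 nm = 3.27e-10 m
G = 140 GPa = 1.4e+11 Pa
E = 0.5 * 1.4e+11 * (3.27e-10)^2
E = 7.485e-09 J/m


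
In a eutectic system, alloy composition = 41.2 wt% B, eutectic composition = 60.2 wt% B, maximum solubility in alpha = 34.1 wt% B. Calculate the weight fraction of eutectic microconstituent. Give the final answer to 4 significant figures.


f_primary = (C_e - C0) / (C_e - C_alpha_max)
f_primary = (60.2 - 41.2) / (60.2 - 34.1)
f_primary = 0.727969
f_eutectic = 1 - 0.727969 = 0.272


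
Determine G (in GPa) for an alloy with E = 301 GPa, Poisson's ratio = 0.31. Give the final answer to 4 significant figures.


G = E / (2*(1+nu))
G = 301 / (2*(1+0.31))
G = 114.9 GPa


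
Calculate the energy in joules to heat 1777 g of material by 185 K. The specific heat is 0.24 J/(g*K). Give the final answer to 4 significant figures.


Q = m * cp * dT
Q = 1777 * 0.24 * 185
Q = 78900 J


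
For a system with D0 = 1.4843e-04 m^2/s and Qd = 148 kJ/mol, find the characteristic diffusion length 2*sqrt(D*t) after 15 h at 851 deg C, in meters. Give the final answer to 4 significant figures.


Step 1: D = D0 * exp(-Qd/(R*T))
T = 1124.15 K
D = 1.4843e-04 * exp(-148e3 / (8.314 * 1124.15)) = 1.96934e-11 m^2/s
Step 2: L = 2*sqrt(D*t)
t = 15 h = 54000 s
L = 2*sqrt(1.96934e-11 * 54000) = 2.062e-03 m


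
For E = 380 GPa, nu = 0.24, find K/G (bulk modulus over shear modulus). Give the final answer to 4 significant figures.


G = E / (2*(1+nu))
G = 380 / (2*(1+0.24)) = 153.226 GPa
K = E / (3*(1-2*nu))
K = 380 / (3*(1-2*0.24)) = 243.59 GPa
K/G = 243.59 / 153.226 = 1.59


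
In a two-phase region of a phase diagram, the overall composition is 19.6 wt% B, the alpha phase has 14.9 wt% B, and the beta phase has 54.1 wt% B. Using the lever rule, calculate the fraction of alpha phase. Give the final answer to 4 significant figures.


f_alpha = (C_beta - C0) / (C_beta - C_alpha)
f_alpha = (54.1 - 19.6) / (54.1 - 14.9)
f_alpha = 0.8801


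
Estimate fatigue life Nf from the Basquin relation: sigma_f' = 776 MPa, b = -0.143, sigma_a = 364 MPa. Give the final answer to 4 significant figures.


sigma_a = sigma_f' * (2*Nf)^b
2*Nf = (sigma_a / sigma_f')^(1/b)
2*Nf = (364 / 776)^(1/-0.143)
2*Nf = 199.078
Nf = 99.54 cycles


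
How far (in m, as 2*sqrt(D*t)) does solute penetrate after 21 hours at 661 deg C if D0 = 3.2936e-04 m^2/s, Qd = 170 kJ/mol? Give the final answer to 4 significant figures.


Step 1: D = D0 * exp(-Qd/(R*T))
T = 934.15 K
D = 3.2936e-04 * exp(-170e3 / (8.314 * 934.15)) = 1.02678e-13 m^2/s
Step 2: L = 2*sqrt(D*t)
t = 21 h = 75600 s
L = 2*sqrt(1.02678e-13 * 75600) = 1.762e-04 m


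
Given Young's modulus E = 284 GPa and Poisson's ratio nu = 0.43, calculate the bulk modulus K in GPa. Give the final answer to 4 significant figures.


K = E / (3*(1-2*nu))
K = 284 / (3*(1-2*0.43))
K = 676.2 GPa


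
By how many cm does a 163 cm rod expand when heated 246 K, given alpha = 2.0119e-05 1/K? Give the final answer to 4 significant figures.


dL = L0 * alpha * dT
dL = 163 * 2.0119e-05 * 246
dL = 0.8067 cm


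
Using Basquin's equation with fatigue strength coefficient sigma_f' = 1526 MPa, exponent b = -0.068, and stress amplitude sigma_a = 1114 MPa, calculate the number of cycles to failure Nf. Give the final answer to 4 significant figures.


sigma_a = sigma_f' * (2*Nf)^b
2*Nf = (sigma_a / sigma_f')^(1/b)
2*Nf = (1114 / 1526)^(1/-0.068)
2*Nf = 102.292
Nf = 51.15 cycles


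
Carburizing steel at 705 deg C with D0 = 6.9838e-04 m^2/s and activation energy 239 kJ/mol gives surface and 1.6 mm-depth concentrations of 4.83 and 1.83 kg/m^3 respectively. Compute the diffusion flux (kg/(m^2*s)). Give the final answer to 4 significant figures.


Step 1: D = D0 * exp(-Qd/(R*T))
T = 705 + 273.15 = 978.15 K
D = 6.9838e-04 * exp(-239e3 / (8.314 * 978.15)) = 1.20415e-16 m^2/s
Step 2: J = D * (C1 - C2) / dx
J = 1.20415e-16 * (4.83 - 1.83) / 1.6e-03
J = 2.258e-13 kg/(m^2*s)


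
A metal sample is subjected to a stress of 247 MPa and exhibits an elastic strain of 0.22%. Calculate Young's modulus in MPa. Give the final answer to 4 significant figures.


E = sigma / epsilon
epsilon = 0.22% = 2.2e-03
E = 247 / 2.2e-03
E = 112300 MPa


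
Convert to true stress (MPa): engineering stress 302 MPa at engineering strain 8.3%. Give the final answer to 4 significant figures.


sigma_true = sigma_eng * (1 + epsilon_eng)
sigma_true = 302 * (1 + 0.083)
sigma_true = 327.1 MPa


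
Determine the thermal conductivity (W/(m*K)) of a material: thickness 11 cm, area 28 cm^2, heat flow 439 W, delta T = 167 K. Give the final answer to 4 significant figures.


k = Q*L / (A*dT)
L = 0.11 m, A = 2.8e-03 m^2
k = 439 * 0.11 / (2.8e-03 * 167)
k = 103.3 W/(m*K)


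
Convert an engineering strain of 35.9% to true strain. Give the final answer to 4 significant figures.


epsilon_true = ln(1 + epsilon_eng)
epsilon_true = ln(1 + 0.359)
epsilon_true = 0.3067


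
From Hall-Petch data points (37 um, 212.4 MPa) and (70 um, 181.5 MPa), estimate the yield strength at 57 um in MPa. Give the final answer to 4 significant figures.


sigma_y = sigma0 + k / sqrt(d)
1/sqrt(d1) = 1/sqrt(3.7e-05) = 164.399;  1/sqrt(d2) = 119.523
k = (sigma1 - sigma2) / (1/sqrt(d1) - 1/sqrt(d2)) = (212.4 - 181.5) / (164.399 - 119.523) = 0.688562 MPa*m^0.5
sigma0 = sigma1 - k/sqrt(d1) = 212.4 - 0.688562*164.399 = 99.2011 MPa
sigma_y(d3) = 99.2011 + 0.688562 / sqrt(5.7e-05) = 190.4 MPa


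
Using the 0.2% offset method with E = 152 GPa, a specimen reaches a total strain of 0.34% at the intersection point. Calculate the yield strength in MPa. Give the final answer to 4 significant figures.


Offset strain = 0.002
Elastic strain at yield = total_strain - offset = 3.4e-03 - 0.002 = 1.4e-03
sigma_y = E * elastic_strain = 152000 * 1.4e-03
sigma_y = 212.8 MPa


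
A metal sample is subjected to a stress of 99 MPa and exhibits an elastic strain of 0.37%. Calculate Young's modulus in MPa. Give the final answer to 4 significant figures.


E = sigma / epsilon
epsilon = 0.37% = 3.7e-03
E = 99 / 3.7e-03
E = 26760 MPa


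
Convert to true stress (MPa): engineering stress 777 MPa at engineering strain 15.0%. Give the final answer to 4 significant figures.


sigma_true = sigma_eng * (1 + epsilon_eng)
sigma_true = 777 * (1 + 0.15)
sigma_true = 893.6 MPa


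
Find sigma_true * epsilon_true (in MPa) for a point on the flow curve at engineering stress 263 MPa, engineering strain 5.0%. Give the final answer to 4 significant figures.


sigma_true = sigma_eng * (1 + epsilon_eng)
sigma_true = 263 * (1 + 0.05) = 276.15 MPa
epsilon_true = ln(1 + epsilon_eng)
epsilon_true = ln(1 + 0.05) = 0.0487902
sigma_true * epsilon_true = 276.15 * 0.0487902 = 13.47 MPa


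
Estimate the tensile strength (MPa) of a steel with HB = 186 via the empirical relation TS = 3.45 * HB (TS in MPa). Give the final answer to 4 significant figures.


TS (MPa) = 3.45 * HB
TS = 3.45 * 186
TS = 641.7 MPa


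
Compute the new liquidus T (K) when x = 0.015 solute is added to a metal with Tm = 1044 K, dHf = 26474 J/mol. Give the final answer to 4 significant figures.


dT = R*Tm^2*x / dHf
dT = 8.314 * 1044^2 * 0.015 / 26474
dT = 5.13432 K
T_new = 1044 - 5.13432 = 1039 K


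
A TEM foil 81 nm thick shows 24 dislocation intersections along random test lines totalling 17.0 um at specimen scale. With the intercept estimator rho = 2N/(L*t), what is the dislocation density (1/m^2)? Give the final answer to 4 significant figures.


rho = 2N / (L * t)
L = 17.0 um = 1.7e-05 m, t = 81 nm = 8.1e-08 m
rho = 2 * 24 / (1.7e-05 * 8.1e-08)
rho = 3.486e+13 1/m^2


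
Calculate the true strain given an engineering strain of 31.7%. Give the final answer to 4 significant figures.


epsilon_true = ln(1 + epsilon_eng)
epsilon_true = ln(1 + 0.317)
epsilon_true = 0.2754


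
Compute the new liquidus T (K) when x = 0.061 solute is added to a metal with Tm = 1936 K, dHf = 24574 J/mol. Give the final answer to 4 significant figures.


dT = R*Tm^2*x / dHf
dT = 8.314 * 1936^2 * 0.061 / 24574
dT = 77.3526 K
T_new = 1936 - 77.3526 = 1859 K


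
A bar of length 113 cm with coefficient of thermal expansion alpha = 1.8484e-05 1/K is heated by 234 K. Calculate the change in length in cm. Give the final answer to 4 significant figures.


dL = L0 * alpha * dT
dL = 113 * 1.8484e-05 * 234
dL = 0.4888 cm


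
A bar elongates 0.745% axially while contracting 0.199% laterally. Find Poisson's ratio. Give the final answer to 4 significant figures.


nu = -epsilon_lat / epsilon_axial
Lateral strain is contraction (negative), so using magnitudes:
nu = 0.199 / 0.745
nu = 0.2671


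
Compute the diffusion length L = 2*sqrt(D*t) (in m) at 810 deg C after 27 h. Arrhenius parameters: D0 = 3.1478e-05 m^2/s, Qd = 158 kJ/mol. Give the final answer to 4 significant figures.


Step 1: D = D0 * exp(-Qd/(R*T))
T = 1083.15 K
D = 3.1478e-05 * exp(-158e3 / (8.314 * 1083.15)) = 7.55477e-13 m^2/s
Step 2: L = 2*sqrt(D*t)
t = 27 h = 97200 s
L = 2*sqrt(7.55477e-13 * 97200) = 5.42e-04 m


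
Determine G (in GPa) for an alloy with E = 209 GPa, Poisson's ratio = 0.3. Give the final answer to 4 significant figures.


G = E / (2*(1+nu))
G = 209 / (2*(1+0.3))
G = 80.38 GPa


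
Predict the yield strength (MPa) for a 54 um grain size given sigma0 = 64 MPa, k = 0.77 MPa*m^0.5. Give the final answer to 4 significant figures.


sigma_y = sigma0 + k / sqrt(d)
d = 54 um = 5.4e-05 m
sigma_y = 64 + 0.77 / sqrt(5.4e-05)
sigma_y = 168.8 MPa


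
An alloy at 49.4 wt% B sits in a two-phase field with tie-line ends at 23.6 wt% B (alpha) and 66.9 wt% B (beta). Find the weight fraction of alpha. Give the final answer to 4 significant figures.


f_alpha = (C_beta - C0) / (C_beta - C_alpha)
f_alpha = (66.9 - 49.4) / (66.9 - 23.6)
f_alpha = 0.4042


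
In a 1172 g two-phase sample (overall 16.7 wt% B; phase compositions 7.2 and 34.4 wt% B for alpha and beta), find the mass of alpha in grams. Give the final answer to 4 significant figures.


f_alpha = (C_beta - C0) / (C_beta - C_alpha)
f_alpha = (34.4 - 16.7) / (34.4 - 7.2) = 0.650735
m_alpha = f_alpha * m_total = 0.650735 * 1172 = 762.7 g


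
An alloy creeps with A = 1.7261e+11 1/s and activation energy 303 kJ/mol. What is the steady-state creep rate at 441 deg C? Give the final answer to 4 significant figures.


rate = A * exp(-Q / (R*T))
T = 441 + 273.15 = 714.15 K
rate = 1.7261e+11 * exp(-303e3 / (8.314 * 714.15))
rate = 1.186e-11 1/s


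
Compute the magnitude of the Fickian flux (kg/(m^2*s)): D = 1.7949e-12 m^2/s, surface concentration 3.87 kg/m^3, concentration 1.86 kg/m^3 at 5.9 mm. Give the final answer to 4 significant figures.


J = -D * (dC/dx) = D * (C1 - C2) / dx
J = 1.7949e-12 * (3.87 - 1.86) / 5.9e-03
J = 6.115e-10 kg/(m^2*s)


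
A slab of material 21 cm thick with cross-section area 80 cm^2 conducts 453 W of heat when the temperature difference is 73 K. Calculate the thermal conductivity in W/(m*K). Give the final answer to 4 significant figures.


k = Q*L / (A*dT)
L = 0.21 m, A = 8e-03 m^2
k = 453 * 0.21 / (8e-03 * 73)
k = 162.9 W/(m*K)


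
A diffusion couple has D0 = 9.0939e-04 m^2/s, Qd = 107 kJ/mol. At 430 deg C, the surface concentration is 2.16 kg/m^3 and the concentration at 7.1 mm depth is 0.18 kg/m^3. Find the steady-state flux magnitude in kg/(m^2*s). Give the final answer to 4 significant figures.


Step 1: D = D0 * exp(-Qd/(R*T))
T = 430 + 273.15 = 703.15 K
D = 9.0939e-04 * exp(-107e3 / (8.314 * 703.15)) = 1.02281e-11 m^2/s
Step 2: J = D * (C1 - C2) / dx
J = 1.02281e-11 * (2.16 - 0.18) / 7.1e-03
J = 2.852e-09 kg/(m^2*s)


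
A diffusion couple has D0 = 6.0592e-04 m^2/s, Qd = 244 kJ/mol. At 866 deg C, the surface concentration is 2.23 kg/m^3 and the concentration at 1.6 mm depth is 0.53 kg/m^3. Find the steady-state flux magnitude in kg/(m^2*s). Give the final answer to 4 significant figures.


Step 1: D = D0 * exp(-Qd/(R*T))
T = 866 + 273.15 = 1139.15 K
D = 6.0592e-04 * exp(-244e3 / (8.314 * 1139.15)) = 3.92304e-15 m^2/s
Step 2: J = D * (C1 - C2) / dx
J = 3.92304e-15 * (2.23 - 0.53) / 1.6e-03
J = 4.168e-12 kg/(m^2*s)


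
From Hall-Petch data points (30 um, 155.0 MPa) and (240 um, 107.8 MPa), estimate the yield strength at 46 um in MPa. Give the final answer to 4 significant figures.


sigma_y = sigma0 + k / sqrt(d)
1/sqrt(d1) = 1/sqrt(3e-05) = 182.574;  1/sqrt(d2) = 64.5497
k = (sigma1 - sigma2) / (1/sqrt(d1) - 1/sqrt(d2)) = (155.0 - 107.8) / (182.574 - 64.5497) = 0.399917 MPa*m^0.5
sigma0 = sigma1 - k/sqrt(d1) = 155.0 - 0.399917*182.574 = 81.9855 MPa
sigma_y(d3) = 81.9855 + 0.399917 / sqrt(4.6e-05) = 141 MPa


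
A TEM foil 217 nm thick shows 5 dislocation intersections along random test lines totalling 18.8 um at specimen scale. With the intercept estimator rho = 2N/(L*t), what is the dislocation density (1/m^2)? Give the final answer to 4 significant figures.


rho = 2N / (L * t)
L = 18.8 um = 1.88e-05 m, t = 217 nm = 2.17e-07 m
rho = 2 * 5 / (1.88e-05 * 2.17e-07)
rho = 2.451e+12 1/m^2


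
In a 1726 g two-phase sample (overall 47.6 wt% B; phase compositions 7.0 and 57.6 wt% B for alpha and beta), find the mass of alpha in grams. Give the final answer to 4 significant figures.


f_alpha = (C_beta - C0) / (C_beta - C_alpha)
f_alpha = (57.6 - 47.6) / (57.6 - 7.0) = 0.197628
m_alpha = f_alpha * m_total = 0.197628 * 1726 = 341.1 g


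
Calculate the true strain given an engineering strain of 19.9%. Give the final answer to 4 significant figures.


epsilon_true = ln(1 + epsilon_eng)
epsilon_true = ln(1 + 0.199)
epsilon_true = 0.1815


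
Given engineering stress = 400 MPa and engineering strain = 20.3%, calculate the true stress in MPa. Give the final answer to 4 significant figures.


sigma_true = sigma_eng * (1 + epsilon_eng)
sigma_true = 400 * (1 + 0.203)
sigma_true = 481.2 MPa


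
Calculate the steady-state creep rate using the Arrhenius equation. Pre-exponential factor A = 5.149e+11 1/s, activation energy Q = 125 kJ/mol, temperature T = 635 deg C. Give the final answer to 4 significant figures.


rate = A * exp(-Q / (R*T))
T = 635 + 273.15 = 908.15 K
rate = 5.149e+11 * exp(-125e3 / (8.314 * 908.15))
rate = 33250 1/s


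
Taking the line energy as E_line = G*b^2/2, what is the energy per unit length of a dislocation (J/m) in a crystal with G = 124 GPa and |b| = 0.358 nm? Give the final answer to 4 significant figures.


E = G*b^2/2
b = 0.358 nm = 3.58e-10 m
G = 124 GPa = 1.24e+11 Pa
E = 0.5 * 1.24e+11 * (3.58e-10)^2
E = 7.946e-09 J/m


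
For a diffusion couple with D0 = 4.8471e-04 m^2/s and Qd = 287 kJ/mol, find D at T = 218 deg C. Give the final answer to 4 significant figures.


D = D0 * exp(-Qd / (R*T))
T = 491.15 K
D = 4.8471e-04 * exp(-287e3 / (8.314 * 491.15))
D = 1.45e-34 m^2/s


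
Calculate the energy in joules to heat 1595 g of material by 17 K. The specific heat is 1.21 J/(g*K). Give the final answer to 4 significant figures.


Q = m * cp * dT
Q = 1595 * 1.21 * 17
Q = 32810 J


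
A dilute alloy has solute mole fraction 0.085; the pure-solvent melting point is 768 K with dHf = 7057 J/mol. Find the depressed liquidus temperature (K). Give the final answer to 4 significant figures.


dT = R*Tm^2*x / dHf
dT = 8.314 * 768^2 * 0.085 / 7057
dT = 59.0651 K
T_new = 768 - 59.0651 = 708.9 K


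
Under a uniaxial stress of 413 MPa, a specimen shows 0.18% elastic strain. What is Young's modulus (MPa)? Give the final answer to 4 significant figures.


E = sigma / epsilon
epsilon = 0.18% = 1.8e-03
E = 413 / 1.8e-03
E = 229400 MPa


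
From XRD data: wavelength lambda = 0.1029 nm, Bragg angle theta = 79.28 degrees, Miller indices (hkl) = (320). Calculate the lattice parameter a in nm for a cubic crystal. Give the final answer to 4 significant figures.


d = lambda / (2*sin(theta))
d = 0.1029 / (2*sin(79.28 deg))
d = 0.0523639 nm
a = d * sqrt(h^2+k^2+l^2) = 0.0523639 * sqrt(13)
a = 0.1888 nm


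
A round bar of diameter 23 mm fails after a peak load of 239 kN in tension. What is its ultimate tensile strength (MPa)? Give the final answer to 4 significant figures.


A0 = pi*(d/2)^2 = pi*(23/2)^2 = 415.476 mm^2
UTS = F_max / A0 = 239*1000 / 415.476
UTS = 575.2 MPa


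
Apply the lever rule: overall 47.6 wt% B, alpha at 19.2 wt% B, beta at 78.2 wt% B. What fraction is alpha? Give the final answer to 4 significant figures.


f_alpha = (C_beta - C0) / (C_beta - C_alpha)
f_alpha = (78.2 - 47.6) / (78.2 - 19.2)
f_alpha = 0.5186


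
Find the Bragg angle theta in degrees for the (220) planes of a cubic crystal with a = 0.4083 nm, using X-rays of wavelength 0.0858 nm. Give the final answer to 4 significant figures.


d = a / sqrt(h^2+k^2+l^2)
d = 0.4083 / sqrt(8) = 0.144356 nm
lambda = 2*d*sin(theta)  =>  sin(theta) = lambda / (2*d)
sin(theta) = 0.0858 / (2 * 0.144356) = 0.297182
theta = 17.29 deg


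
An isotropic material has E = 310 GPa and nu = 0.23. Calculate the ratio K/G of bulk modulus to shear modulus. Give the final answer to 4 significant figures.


G = E / (2*(1+nu))
G = 310 / (2*(1+0.23)) = 126.016 GPa
K = E / (3*(1-2*nu))
K = 310 / (3*(1-2*0.23)) = 191.358 GPa
K/G = 191.358 / 126.016 = 1.519


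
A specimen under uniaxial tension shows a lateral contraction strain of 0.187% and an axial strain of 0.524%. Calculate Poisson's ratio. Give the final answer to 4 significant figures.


nu = -epsilon_lat / epsilon_axial
Lateral strain is contraction (negative), so using magnitudes:
nu = 0.187 / 0.524
nu = 0.3569


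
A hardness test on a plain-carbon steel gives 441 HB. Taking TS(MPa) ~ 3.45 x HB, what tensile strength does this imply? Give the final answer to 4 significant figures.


TS (MPa) = 3.45 * HB
TS = 3.45 * 441
TS = 1521 MPa


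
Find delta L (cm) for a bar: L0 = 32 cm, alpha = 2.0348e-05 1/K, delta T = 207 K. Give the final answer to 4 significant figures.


dL = L0 * alpha * dT
dL = 32 * 2.0348e-05 * 207
dL = 0.1348 cm


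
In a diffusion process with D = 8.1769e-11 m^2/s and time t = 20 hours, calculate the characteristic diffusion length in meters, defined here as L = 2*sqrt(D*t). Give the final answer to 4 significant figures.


t = 20 hr = 72000 s
Diffusion length = 2*sqrt(D*t)
= 2*sqrt(8.1769e-11 * 72000)
= 4.853e-03 m


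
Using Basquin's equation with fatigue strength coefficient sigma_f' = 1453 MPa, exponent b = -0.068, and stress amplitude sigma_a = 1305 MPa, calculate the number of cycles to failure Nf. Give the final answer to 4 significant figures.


sigma_a = sigma_f' * (2*Nf)^b
2*Nf = (sigma_a / sigma_f')^(1/b)
2*Nf = (1305 / 1453)^(1/-0.068)
2*Nf = 4.85405
Nf = 2.427 cycles


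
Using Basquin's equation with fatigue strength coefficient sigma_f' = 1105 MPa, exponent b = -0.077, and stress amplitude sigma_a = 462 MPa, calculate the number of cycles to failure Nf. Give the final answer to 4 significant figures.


sigma_a = sigma_f' * (2*Nf)^b
2*Nf = (sigma_a / sigma_f')^(1/b)
2*Nf = (462 / 1105)^(1/-0.077)
2*Nf = 82879.2
Nf = 41440 cycles


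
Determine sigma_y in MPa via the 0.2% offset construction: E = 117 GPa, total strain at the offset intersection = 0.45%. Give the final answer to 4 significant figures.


Offset strain = 0.002
Elastic strain at yield = total_strain - offset = 4.5e-03 - 0.002 = 2.5e-03
sigma_y = E * elastic_strain = 117000 * 2.5e-03
sigma_y = 292.5 MPa


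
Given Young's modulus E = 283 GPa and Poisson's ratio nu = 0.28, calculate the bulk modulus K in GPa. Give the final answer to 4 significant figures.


K = E / (3*(1-2*nu))
K = 283 / (3*(1-2*0.28))
K = 214.4 GPa


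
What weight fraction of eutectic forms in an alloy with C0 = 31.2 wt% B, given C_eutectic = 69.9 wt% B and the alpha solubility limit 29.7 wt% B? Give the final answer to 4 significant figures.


f_primary = (C_e - C0) / (C_e - C_alpha_max)
f_primary = (69.9 - 31.2) / (69.9 - 29.7)
f_primary = 0.962687
f_eutectic = 1 - 0.962687 = 0.03731


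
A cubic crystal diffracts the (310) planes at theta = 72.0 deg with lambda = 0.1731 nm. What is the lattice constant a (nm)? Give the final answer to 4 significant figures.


d = lambda / (2*sin(theta))
d = 0.1731 / (2*sin(72.0 deg))
d = 0.0910041 nm
a = d * sqrt(h^2+k^2+l^2) = 0.0910041 * sqrt(10)
a = 0.2878 nm


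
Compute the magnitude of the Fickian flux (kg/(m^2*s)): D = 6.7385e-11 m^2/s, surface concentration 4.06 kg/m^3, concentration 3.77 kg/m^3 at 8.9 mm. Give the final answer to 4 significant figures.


J = -D * (dC/dx) = D * (C1 - C2) / dx
J = 6.7385e-11 * (4.06 - 3.77) / 8.9e-03
J = 2.196e-09 kg/(m^2*s)


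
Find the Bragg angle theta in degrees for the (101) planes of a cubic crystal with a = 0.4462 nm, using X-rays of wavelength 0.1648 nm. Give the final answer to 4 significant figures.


d = a / sqrt(h^2+k^2+l^2)
d = 0.4462 / sqrt(2) = 0.315511 nm
lambda = 2*d*sin(theta)  =>  sin(theta) = lambda / (2*d)
sin(theta) = 0.1648 / (2 * 0.315511) = 0.261164
theta = 15.14 deg


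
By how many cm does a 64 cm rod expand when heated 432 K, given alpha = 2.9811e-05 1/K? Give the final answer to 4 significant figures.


dL = L0 * alpha * dT
dL = 64 * 2.9811e-05 * 432
dL = 0.8242 cm


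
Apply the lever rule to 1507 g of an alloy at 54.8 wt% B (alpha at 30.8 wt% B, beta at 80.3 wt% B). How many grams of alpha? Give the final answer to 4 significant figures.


f_alpha = (C_beta - C0) / (C_beta - C_alpha)
f_alpha = (80.3 - 54.8) / (80.3 - 30.8) = 0.515152
m_alpha = f_alpha * m_total = 0.515152 * 1507 = 776.3 g


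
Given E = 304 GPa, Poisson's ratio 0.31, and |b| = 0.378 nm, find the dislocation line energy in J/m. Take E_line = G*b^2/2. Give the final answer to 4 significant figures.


Step 1: G = E / (2*(1+nu))
G = 304 / (2*(1+0.31)) = 116.031 GPa = 1.16031e+11 Pa
Step 2: E_line = G*b^2/2
b = 0.378 nm = 3.78e-10 m
E_line = 0.5 * 1.16031e+11 * (3.78e-10)^2 = 8.289e-09 J/m


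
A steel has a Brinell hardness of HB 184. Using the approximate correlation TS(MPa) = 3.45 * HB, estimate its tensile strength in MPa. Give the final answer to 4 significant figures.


TS (MPa) = 3.45 * HB
TS = 3.45 * 184
TS = 634.8 MPa


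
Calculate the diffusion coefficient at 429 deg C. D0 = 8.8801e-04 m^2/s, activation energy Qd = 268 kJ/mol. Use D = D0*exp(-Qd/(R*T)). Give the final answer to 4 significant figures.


D = D0 * exp(-Qd / (R*T))
T = 702.15 K
D = 8.8801e-04 * exp(-268e3 / (8.314 * 702.15))
D = 1.025e-23 m^2/s


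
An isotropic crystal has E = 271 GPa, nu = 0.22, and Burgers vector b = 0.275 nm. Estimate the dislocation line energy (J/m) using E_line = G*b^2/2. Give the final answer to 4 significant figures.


Step 1: G = E / (2*(1+nu))
G = 271 / (2*(1+0.22)) = 111.066 GPa = 1.11066e+11 Pa
Step 2: E_line = G*b^2/2
b = 0.275 nm = 2.75e-10 m
E_line = 0.5 * 1.11066e+11 * (2.75e-10)^2 = 4.2e-09 J/m


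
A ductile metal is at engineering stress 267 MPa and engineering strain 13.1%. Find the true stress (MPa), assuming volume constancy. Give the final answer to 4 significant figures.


sigma_true = sigma_eng * (1 + epsilon_eng)
sigma_true = 267 * (1 + 0.131)
sigma_true = 302 MPa


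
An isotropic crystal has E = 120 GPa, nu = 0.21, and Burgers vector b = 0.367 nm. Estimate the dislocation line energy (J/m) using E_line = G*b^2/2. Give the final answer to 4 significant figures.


Step 1: G = E / (2*(1+nu))
G = 120 / (2*(1+0.21)) = 49.5868 GPa = 4.95868e+10 Pa
Step 2: E_line = G*b^2/2
b = 0.367 nm = 3.67e-10 m
E_line = 0.5 * 4.95868e+10 * (3.67e-10)^2 = 3.339e-09 J/m


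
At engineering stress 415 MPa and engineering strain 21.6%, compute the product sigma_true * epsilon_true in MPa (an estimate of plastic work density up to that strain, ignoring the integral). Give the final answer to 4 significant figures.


sigma_true = sigma_eng * (1 + epsilon_eng)
sigma_true = 415 * (1 + 0.216) = 504.64 MPa
epsilon_true = ln(1 + epsilon_eng)
epsilon_true = ln(1 + 0.216) = 0.195567
sigma_true * epsilon_true = 504.64 * 0.195567 = 98.69 MPa


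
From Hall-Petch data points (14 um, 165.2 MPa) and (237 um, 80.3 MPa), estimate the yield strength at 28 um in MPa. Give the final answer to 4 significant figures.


sigma_y = sigma0 + k / sqrt(d)
1/sqrt(d1) = 1/sqrt(1.4e-05) = 267.261;  1/sqrt(d2) = 64.957
k = (sigma1 - sigma2) / (1/sqrt(d1) - 1/sqrt(d2)) = (165.2 - 80.3) / (267.261 - 64.957) = 0.419665 MPa*m^0.5
sigma0 = sigma1 - k/sqrt(d1) = 165.2 - 0.419665*267.261 = 53.0398 MPa
sigma_y(d3) = 53.0398 + 0.419665 / sqrt(2.8e-05) = 132.3 MPa


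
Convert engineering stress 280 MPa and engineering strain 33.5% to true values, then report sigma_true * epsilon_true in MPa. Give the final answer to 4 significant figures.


sigma_true = sigma_eng * (1 + epsilon_eng)
sigma_true = 280 * (1 + 0.335) = 373.8 MPa
epsilon_true = ln(1 + epsilon_eng)
epsilon_true = ln(1 + 0.335) = 0.288931
sigma_true * epsilon_true = 373.8 * 0.288931 = 108 MPa


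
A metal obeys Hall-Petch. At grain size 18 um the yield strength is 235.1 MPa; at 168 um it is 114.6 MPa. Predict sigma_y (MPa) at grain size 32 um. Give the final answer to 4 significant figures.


sigma_y = sigma0 + k / sqrt(d)
1/sqrt(d1) = 1/sqrt(1.8e-05) = 235.702;  1/sqrt(d2) = 77.1517
k = (sigma1 - sigma2) / (1/sqrt(d1) - 1/sqrt(d2)) = (235.1 - 114.6) / (235.702 - 77.1517) = 0.76001 MPa*m^0.5
sigma0 = sigma1 - k/sqrt(d1) = 235.1 - 0.76001*235.702 = 55.964 MPa
sigma_y(d3) = 55.964 + 0.76001 / sqrt(3.2e-05) = 190.3 MPa


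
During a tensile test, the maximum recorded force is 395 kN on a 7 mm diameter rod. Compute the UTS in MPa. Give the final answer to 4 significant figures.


A0 = pi*(d/2)^2 = pi*(7/2)^2 = 38.4845 mm^2
UTS = F_max / A0 = 395*1000 / 38.4845
UTS = 10260 MPa


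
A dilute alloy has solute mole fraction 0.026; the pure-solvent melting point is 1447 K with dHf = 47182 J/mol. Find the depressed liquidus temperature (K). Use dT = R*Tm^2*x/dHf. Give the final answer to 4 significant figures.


dT = R*Tm^2*x / dHf
dT = 8.314 * 1447^2 * 0.026 / 47182
dT = 9.59277 K
T_new = 1447 - 9.59277 = 1437 K


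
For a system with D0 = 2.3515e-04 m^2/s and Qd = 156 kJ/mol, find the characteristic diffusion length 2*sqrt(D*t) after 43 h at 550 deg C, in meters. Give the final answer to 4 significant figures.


Step 1: D = D0 * exp(-Qd/(R*T))
T = 823.15 K
D = 2.3515e-04 * exp(-156e3 / (8.314 * 823.15)) = 2.96274e-14 m^2/s
Step 2: L = 2*sqrt(D*t)
t = 43 h = 154800 s
L = 2*sqrt(2.96274e-14 * 154800) = 1.354e-04 m


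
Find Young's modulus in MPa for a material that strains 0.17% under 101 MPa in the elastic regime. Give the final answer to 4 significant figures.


E = sigma / epsilon
epsilon = 0.17% = 1.7e-03
E = 101 / 1.7e-03
E = 59410 MPa


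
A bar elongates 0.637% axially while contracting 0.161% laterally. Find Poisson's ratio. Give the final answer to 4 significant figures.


nu = -epsilon_lat / epsilon_axial
Lateral strain is contraction (negative), so using magnitudes:
nu = 0.161 / 0.637
nu = 0.2527


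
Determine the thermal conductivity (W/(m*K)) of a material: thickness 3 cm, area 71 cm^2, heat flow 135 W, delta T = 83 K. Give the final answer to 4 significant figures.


k = Q*L / (A*dT)
L = 0.03 m, A = 7.1e-03 m^2
k = 135 * 0.03 / (7.1e-03 * 83)
k = 6.873 W/(m*K)


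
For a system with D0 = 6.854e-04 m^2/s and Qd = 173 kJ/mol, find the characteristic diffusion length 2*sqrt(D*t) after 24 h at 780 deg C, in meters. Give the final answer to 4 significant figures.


Step 1: D = D0 * exp(-Qd/(R*T))
T = 1053.15 K
D = 6.854e-04 * exp(-173e3 / (8.314 * 1053.15)) = 1.79927e-12 m^2/s
Step 2: L = 2*sqrt(D*t)
t = 24 h = 86400 s
L = 2*sqrt(1.79927e-12 * 86400) = 7.886e-04 m


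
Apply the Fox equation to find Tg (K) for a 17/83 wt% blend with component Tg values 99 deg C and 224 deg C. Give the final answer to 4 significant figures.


1/Tg = w1/Tg1 + w2/Tg2 (in Kelvin)
Tg1 = 372.15 K, Tg2 = 497.15 K
1/Tg = 0.17/372.15 + 0.83/497.15
Tg = 470.3 K


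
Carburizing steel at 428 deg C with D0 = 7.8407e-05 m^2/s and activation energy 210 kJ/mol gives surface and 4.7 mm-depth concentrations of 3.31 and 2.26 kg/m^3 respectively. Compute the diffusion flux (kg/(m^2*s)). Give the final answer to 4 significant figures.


Step 1: D = D0 * exp(-Qd/(R*T))
T = 428 + 273.15 = 701.15 K
D = 7.8407e-05 * exp(-210e3 / (8.314 * 701.15)) = 1.7746e-20 m^2/s
Step 2: J = D * (C1 - C2) / dx
J = 1.7746e-20 * (3.31 - 2.26) / 4.7e-03
J = 3.965e-18 kg/(m^2*s)


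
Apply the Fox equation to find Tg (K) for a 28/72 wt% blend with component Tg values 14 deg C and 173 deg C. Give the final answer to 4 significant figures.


1/Tg = w1/Tg1 + w2/Tg2 (in Kelvin)
Tg1 = 287.15 K, Tg2 = 446.15 K
1/Tg = 0.28/287.15 + 0.72/446.15
Tg = 386.3 K


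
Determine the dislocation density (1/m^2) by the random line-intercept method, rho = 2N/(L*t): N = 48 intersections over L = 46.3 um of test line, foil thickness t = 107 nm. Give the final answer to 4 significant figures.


rho = 2N / (L * t)
L = 46.3 um = 4.63e-05 m, t = 107 nm = 1.07e-07 m
rho = 2 * 48 / (4.63e-05 * 1.07e-07)
rho = 1.938e+13 1/m^2


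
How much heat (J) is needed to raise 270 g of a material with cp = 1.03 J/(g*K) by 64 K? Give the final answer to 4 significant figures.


Q = m * cp * dT
Q = 270 * 1.03 * 64
Q = 17800 J


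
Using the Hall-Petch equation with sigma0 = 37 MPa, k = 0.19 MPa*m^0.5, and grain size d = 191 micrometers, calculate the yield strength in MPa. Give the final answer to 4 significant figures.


sigma_y = sigma0 + k / sqrt(d)
d = 191 um = 1.91e-04 m
sigma_y = 37 + 0.19 / sqrt(1.91e-04)
sigma_y = 50.75 MPa


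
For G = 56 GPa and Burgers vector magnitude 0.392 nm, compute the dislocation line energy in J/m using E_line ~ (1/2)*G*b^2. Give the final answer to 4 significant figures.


E = G*b^2/2
b = 0.392 nm = 3.92e-10 m
G = 56 GPa = 5.6e+10 Pa
E = 0.5 * 5.6e+10 * (3.92e-10)^2
E = 4.303e-09 J/m


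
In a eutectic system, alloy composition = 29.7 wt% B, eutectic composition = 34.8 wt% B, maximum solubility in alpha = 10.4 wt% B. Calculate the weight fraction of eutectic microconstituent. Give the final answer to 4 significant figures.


f_primary = (C_e - C0) / (C_e - C_alpha_max)
f_primary = (34.8 - 29.7) / (34.8 - 10.4)
f_primary = 0.209016
f_eutectic = 1 - 0.209016 = 0.791


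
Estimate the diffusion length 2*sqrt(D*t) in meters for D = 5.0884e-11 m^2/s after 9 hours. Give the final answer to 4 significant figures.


t = 9 hr = 32400 s
Diffusion length = 2*sqrt(D*t)
= 2*sqrt(5.0884e-11 * 32400)
= 2.568e-03 m


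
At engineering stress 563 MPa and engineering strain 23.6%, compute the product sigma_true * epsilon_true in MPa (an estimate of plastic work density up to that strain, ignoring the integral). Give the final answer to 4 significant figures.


sigma_true = sigma_eng * (1 + epsilon_eng)
sigma_true = 563 * (1 + 0.236) = 695.868 MPa
epsilon_true = ln(1 + epsilon_eng)
epsilon_true = ln(1 + 0.236) = 0.21188
sigma_true * epsilon_true = 695.868 * 0.21188 = 147.4 MPa


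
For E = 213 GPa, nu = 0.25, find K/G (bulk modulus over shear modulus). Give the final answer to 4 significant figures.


G = E / (2*(1+nu))
G = 213 / (2*(1+0.25)) = 85.2 GPa
K = E / (3*(1-2*nu))
K = 213 / (3*(1-2*0.25)) = 142 GPa
K/G = 142 / 85.2 = 1.667


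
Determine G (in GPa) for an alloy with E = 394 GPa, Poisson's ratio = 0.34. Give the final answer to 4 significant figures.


G = E / (2*(1+nu))
G = 394 / (2*(1+0.34))
G = 147 GPa


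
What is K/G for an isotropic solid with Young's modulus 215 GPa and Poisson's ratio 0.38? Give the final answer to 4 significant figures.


G = E / (2*(1+nu))
G = 215 / (2*(1+0.38)) = 77.8986 GPa
K = E / (3*(1-2*nu))
K = 215 / (3*(1-2*0.38)) = 298.611 GPa
K/G = 298.611 / 77.8986 = 3.833


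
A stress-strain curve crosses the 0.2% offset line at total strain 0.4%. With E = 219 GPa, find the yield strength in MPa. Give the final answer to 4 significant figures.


Offset strain = 0.002
Elastic strain at yield = total_strain - offset = 4e-03 - 0.002 = 2e-03
sigma_y = E * elastic_strain = 219000 * 2e-03
sigma_y = 438 MPa


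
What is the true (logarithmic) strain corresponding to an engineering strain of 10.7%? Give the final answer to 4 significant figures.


epsilon_true = ln(1 + epsilon_eng)
epsilon_true = ln(1 + 0.107)
epsilon_true = 0.1017


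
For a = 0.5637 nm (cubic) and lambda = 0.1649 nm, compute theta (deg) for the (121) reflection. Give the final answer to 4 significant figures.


d = a / sqrt(h^2+k^2+l^2)
d = 0.5637 / sqrt(6) = 0.23013 nm
lambda = 2*d*sin(theta)  =>  sin(theta) = lambda / (2*d)
sin(theta) = 0.1649 / (2 * 0.23013) = 0.358276
theta = 20.99 deg


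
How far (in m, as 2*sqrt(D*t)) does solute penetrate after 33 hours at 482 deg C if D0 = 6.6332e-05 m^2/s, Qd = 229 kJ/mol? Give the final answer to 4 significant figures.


Step 1: D = D0 * exp(-Qd/(R*T))
T = 755.15 K
D = 6.6332e-05 * exp(-229e3 / (8.314 * 755.15)) = 9.5707e-21 m^2/s
Step 2: L = 2*sqrt(D*t)
t = 33 h = 118800 s
L = 2*sqrt(9.5707e-21 * 118800) = 6.744e-08 m


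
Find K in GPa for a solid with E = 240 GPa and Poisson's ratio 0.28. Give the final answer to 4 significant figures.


K = E / (3*(1-2*nu))
K = 240 / (3*(1-2*0.28))
K = 181.8 GPa


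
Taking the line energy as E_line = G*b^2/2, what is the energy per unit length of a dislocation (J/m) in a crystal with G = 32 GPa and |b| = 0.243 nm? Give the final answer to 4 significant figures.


E = G*b^2/2
b = 0.243 nm = 2.43e-10 m
G = 32 GPa = 3.2e+10 Pa
E = 0.5 * 3.2e+10 * (2.43e-10)^2
E = 9.448e-10 J/m


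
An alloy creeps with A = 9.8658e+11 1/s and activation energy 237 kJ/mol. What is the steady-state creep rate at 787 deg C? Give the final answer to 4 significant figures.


rate = A * exp(-Q / (R*T))
T = 787 + 273.15 = 1060.15 K
rate = 9.8658e+11 * exp(-237e3 / (8.314 * 1060.15))
rate = 2.072 1/s


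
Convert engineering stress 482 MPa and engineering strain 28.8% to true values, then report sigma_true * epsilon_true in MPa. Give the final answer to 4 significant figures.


sigma_true = sigma_eng * (1 + epsilon_eng)
sigma_true = 482 * (1 + 0.288) = 620.816 MPa
epsilon_true = ln(1 + epsilon_eng)
epsilon_true = ln(1 + 0.288) = 0.253091
sigma_true * epsilon_true = 620.816 * 0.253091 = 157.1 MPa


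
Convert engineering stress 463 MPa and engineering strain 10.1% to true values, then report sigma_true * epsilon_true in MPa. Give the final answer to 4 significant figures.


sigma_true = sigma_eng * (1 + epsilon_eng)
sigma_true = 463 * (1 + 0.101) = 509.763 MPa
epsilon_true = ln(1 + epsilon_eng)
epsilon_true = ln(1 + 0.101) = 0.0962189
sigma_true * epsilon_true = 509.763 * 0.0962189 = 49.05 MPa


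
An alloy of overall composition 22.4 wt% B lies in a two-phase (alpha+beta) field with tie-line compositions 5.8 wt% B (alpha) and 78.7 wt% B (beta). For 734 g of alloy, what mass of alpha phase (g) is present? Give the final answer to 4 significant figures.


f_alpha = (C_beta - C0) / (C_beta - C_alpha)
f_alpha = (78.7 - 22.4) / (78.7 - 5.8) = 0.772291
m_alpha = f_alpha * m_total = 0.772291 * 734 = 566.9 g


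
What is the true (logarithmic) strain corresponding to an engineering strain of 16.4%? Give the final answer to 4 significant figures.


epsilon_true = ln(1 + epsilon_eng)
epsilon_true = ln(1 + 0.164)
epsilon_true = 0.1519


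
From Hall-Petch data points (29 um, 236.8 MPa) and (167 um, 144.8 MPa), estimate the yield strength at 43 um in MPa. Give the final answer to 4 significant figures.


sigma_y = sigma0 + k / sqrt(d)
1/sqrt(d1) = 1/sqrt(2.9e-05) = 185.695;  1/sqrt(d2) = 77.3823
k = (sigma1 - sigma2) / (1/sqrt(d1) - 1/sqrt(d2)) = (236.8 - 144.8) / (185.695 - 77.3823) = 0.84939 MPa*m^0.5
sigma0 = sigma1 - k/sqrt(d1) = 236.8 - 0.84939*185.695 = 79.0722 MPa
sigma_y(d3) = 79.0722 + 0.84939 / sqrt(4.3e-05) = 208.6 MPa


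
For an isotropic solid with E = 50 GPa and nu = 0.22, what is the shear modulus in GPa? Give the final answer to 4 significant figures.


G = E / (2*(1+nu))
G = 50 / (2*(1+0.22))
G = 20.49 GPa


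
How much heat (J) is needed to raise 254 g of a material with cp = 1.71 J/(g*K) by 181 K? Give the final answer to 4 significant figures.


Q = m * cp * dT
Q = 254 * 1.71 * 181
Q = 78620 J


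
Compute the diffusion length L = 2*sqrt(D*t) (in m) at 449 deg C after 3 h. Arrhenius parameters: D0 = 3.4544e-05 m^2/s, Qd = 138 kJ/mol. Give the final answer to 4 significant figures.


Step 1: D = D0 * exp(-Qd/(R*T))
T = 722.15 K
D = 3.4544e-05 * exp(-138e3 / (8.314 * 722.15)) = 3.59898e-15 m^2/s
Step 2: L = 2*sqrt(D*t)
t = 3 h = 10800 s
L = 2*sqrt(3.59898e-15 * 10800) = 1.247e-05 m


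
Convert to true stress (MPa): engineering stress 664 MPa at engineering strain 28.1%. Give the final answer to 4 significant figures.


sigma_true = sigma_eng * (1 + epsilon_eng)
sigma_true = 664 * (1 + 0.281)
sigma_true = 850.6 MPa


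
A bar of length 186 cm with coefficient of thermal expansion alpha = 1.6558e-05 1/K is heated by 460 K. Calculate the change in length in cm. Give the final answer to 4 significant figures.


dL = L0 * alpha * dT
dL = 186 * 1.6558e-05 * 460
dL = 1.417 cm


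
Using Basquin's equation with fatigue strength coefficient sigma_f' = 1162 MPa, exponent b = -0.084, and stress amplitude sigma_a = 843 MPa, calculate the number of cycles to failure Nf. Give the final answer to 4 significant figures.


sigma_a = sigma_f' * (2*Nf)^b
2*Nf = (sigma_a / sigma_f')^(1/b)
2*Nf = (843 / 1162)^(1/-0.084)
2*Nf = 45.6319
Nf = 22.82 cycles


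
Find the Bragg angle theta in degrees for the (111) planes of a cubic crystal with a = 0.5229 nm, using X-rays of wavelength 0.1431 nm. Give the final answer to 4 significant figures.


d = a / sqrt(h^2+k^2+l^2)
d = 0.5229 / sqrt(3) = 0.301896 nm
lambda = 2*d*sin(theta)  =>  sin(theta) = lambda / (2*d)
sin(theta) = 0.1431 / (2 * 0.301896) = 0.237002
theta = 13.71 deg


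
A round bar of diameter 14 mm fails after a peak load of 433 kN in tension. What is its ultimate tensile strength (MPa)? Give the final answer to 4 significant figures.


A0 = pi*(d/2)^2 = pi*(14/2)^2 = 153.938 mm^2
UTS = F_max / A0 = 433*1000 / 153.938
UTS = 2813 MPa


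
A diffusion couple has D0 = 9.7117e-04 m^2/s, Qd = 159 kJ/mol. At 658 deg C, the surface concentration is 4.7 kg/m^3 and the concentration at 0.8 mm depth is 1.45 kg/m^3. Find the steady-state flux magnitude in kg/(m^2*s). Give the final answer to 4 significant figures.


Step 1: D = D0 * exp(-Qd/(R*T))
T = 658 + 273.15 = 931.15 K
D = 9.7117e-04 * exp(-159e3 / (8.314 * 931.15)) = 1.16833e-12 m^2/s
Step 2: J = D * (C1 - C2) / dx
J = 1.16833e-12 * (4.7 - 1.45) / 8e-04
J = 4.746e-09 kg/(m^2*s)


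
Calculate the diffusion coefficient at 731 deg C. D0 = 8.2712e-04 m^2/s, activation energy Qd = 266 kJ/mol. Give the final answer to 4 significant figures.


D = D0 * exp(-Qd / (R*T))
T = 1004.15 K
D = 8.2712e-04 * exp(-266e3 / (8.314 * 1004.15))
D = 1.202e-17 m^2/s


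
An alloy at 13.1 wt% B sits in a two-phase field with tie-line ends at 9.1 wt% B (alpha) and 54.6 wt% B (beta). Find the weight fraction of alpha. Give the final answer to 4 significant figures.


f_alpha = (C_beta - C0) / (C_beta - C_alpha)
f_alpha = (54.6 - 13.1) / (54.6 - 9.1)
f_alpha = 0.9121
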